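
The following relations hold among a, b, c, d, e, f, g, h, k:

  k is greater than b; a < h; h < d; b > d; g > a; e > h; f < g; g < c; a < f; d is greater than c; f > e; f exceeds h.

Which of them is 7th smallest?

The consecutive relations fix a unique order: a < h < e < f < g < c < d < b < k.
The 7th smallest is d.

d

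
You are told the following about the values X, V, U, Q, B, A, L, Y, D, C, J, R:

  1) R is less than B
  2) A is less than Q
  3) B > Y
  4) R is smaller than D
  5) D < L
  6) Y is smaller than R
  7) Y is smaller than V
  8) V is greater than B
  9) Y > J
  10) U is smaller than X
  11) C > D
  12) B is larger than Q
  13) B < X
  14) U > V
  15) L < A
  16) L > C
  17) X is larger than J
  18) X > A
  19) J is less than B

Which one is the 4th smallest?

Chaining the given pairs: J < Y < R < D < C < L < A < Q < B < V < U < X.
Counting 4 from the smallest end gives D.

D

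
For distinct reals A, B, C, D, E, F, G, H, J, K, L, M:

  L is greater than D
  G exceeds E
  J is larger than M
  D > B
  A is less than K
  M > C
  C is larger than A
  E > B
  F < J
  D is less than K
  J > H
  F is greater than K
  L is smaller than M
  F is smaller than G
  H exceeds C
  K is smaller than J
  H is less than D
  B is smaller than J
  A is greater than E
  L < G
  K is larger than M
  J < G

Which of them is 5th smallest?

Piecing the relations together gives one ordering: B < E < A < C < H < D < L < M < K < F < J < G.
Counting 5 from the smallest end gives H.

H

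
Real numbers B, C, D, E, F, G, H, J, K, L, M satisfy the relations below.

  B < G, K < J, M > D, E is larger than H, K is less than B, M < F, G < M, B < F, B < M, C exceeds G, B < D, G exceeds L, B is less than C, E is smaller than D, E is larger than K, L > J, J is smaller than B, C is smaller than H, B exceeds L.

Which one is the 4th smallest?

The consecutive relations fix a unique order: K < J < L < B < G < C < H < E < D < M < F.
The 4th smallest is B.

B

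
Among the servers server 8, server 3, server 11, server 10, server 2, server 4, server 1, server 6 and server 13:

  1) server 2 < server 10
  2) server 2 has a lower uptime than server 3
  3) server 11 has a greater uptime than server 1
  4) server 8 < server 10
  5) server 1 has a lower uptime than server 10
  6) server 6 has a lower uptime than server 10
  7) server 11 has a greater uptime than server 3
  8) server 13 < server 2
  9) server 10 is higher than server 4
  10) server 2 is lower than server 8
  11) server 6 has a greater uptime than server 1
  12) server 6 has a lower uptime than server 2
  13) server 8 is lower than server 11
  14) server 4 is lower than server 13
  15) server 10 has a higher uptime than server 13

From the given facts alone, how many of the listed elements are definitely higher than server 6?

From server 6 the given relations immediately reach server 2, server 10.
From those, server 8, server 3 — 4 in total.
From those, server 11 — 5 in total.
Nothing else is reachable above server 6; 5 in all.

5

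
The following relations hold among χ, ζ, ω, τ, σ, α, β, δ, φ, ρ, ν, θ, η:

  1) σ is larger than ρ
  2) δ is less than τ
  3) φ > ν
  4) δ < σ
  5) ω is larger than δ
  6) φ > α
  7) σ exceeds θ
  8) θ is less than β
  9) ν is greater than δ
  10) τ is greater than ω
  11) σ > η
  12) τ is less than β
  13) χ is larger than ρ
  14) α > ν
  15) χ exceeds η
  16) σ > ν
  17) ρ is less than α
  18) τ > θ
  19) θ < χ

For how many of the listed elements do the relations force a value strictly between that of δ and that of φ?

Chaining upward from δ reaches: ν, ω, α, τ, β, σ.
Chaining downward from φ reaches: ρ, ν, α.
Strictly between δ and φ are those in both lists: ν, α — 2 elements.

2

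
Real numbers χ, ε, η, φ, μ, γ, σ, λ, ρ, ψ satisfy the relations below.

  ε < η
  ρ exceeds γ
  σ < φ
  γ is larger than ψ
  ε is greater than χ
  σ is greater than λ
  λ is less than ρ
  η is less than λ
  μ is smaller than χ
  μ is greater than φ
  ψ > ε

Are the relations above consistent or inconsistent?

inconsistent

We have ε < η stated directly, yet also η < λ < σ < φ < μ < χ < ε by chaining the others — so η < ε. Contradiction.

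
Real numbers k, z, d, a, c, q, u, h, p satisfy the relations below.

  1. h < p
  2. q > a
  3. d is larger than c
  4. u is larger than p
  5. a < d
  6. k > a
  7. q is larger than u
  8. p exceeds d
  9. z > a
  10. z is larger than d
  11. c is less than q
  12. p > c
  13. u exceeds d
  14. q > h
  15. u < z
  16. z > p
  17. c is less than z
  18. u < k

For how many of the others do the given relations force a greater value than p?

4

The elements the relations force above p are u, k, q, z — no chain reaches any other.
That is 4.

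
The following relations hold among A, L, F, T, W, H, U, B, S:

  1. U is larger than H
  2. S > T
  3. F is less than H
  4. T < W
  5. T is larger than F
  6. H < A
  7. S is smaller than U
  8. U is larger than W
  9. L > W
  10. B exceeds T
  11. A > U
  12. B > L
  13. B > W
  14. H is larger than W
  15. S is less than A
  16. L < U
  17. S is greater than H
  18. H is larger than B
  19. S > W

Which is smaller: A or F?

F

Link the given pairs in sequence: F < T; T < W; W < L; L < B; B < H; H < S; S < A.
Together: F < T < W < L < B < H < S < A.
So F < A; F is the smaller of the two.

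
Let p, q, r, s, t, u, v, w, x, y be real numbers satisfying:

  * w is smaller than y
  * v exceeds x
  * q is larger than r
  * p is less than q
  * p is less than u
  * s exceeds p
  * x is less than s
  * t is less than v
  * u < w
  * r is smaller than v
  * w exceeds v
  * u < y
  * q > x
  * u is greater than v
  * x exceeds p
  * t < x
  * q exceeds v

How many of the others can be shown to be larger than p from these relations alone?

Directly above p: x, q, u, s.
One step further: v, w, y (7 so far).
Nothing else is reachable above p; 7 in all.

7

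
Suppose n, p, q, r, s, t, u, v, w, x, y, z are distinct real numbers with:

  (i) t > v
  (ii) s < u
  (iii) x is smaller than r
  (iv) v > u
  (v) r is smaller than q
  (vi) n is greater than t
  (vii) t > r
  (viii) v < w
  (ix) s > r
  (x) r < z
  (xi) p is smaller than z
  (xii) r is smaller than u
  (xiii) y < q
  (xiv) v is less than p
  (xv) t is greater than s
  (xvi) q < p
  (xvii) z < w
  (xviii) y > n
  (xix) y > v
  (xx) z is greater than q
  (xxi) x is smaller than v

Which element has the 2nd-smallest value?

Chaining the given pairs: x < r < s < u < v < t < n < y < q < p < z < w.
Counting 2 from the smallest end gives r.

r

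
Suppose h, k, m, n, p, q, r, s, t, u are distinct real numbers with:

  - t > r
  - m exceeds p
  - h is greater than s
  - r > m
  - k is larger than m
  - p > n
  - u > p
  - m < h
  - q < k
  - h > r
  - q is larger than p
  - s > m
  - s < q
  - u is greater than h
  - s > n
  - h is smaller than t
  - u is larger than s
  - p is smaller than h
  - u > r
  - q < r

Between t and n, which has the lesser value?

n

n < p and p < m give n < m.
Then m < s extends the chain to s.
With s < q: n < p < m < s < q.
With q < r: n < p < m < s < q < r.
Then r < h extends the chain to h.
Then h < t extends the chain to t.
So n < t; n is the smaller of the two.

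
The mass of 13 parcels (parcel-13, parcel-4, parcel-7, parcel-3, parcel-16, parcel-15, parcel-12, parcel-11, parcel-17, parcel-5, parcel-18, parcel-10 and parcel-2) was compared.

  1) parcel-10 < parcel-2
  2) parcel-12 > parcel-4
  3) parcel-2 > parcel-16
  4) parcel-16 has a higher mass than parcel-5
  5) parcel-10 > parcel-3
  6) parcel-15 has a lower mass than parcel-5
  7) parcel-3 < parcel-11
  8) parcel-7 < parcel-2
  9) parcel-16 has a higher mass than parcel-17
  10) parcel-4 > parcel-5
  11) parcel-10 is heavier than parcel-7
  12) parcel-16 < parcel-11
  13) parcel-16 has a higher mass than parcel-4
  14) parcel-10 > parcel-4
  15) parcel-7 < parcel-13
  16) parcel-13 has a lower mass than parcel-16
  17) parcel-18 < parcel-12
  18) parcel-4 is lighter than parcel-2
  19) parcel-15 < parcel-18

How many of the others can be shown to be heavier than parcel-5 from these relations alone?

6

The elements the relations force above parcel-5 are parcel-4, parcel-10, parcel-12, parcel-16, parcel-2, parcel-11 — no chain reaches any other.
That is 6.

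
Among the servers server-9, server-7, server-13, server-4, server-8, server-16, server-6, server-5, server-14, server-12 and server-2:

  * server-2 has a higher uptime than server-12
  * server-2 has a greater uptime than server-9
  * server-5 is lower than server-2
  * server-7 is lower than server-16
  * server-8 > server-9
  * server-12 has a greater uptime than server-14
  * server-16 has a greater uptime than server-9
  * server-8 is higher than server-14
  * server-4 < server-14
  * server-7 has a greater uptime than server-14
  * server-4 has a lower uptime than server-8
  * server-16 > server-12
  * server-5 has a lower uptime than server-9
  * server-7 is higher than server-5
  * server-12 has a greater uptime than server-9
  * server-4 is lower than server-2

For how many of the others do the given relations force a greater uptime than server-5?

6

From server-5 the given relations immediately reach server-9, server-7, server-2.
From those, server-12, server-8, server-16 — 6 in total.
Nothing else is reachable above server-5; 6 in all.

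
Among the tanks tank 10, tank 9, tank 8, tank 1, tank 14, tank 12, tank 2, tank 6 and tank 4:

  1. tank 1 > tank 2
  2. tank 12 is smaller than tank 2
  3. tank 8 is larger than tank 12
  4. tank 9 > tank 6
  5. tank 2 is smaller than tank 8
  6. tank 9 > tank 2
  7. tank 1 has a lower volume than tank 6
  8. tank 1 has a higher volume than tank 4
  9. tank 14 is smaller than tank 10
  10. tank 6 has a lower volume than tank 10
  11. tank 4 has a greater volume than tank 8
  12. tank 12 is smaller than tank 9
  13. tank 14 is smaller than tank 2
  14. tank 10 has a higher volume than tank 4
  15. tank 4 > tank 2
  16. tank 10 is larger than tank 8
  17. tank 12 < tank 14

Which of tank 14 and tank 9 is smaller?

tank 14

tank 14 < tank 2 and tank 2 < tank 8 give tank 14 < tank 8.
Then tank 8 < tank 4 extends the chain to tank 4.
With tank 4 < tank 1: tank 14 < tank 2 < tank 8 < tank 4 < tank 1.
Then tank 1 < tank 6 extends the chain to tank 6.
Then tank 6 < tank 9 extends the chain to tank 9.
So tank 14 < tank 9; tank 14 is the smaller of the two.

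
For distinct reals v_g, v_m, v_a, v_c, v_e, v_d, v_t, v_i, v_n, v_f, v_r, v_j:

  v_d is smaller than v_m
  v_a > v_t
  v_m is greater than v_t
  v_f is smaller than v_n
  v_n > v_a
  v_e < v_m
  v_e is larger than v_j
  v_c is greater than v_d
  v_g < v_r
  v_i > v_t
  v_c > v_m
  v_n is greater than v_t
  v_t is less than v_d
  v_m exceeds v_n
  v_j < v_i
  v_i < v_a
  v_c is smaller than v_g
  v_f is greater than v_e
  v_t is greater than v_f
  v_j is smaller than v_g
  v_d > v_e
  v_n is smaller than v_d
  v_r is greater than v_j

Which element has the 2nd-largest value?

Chaining the given pairs: v_j < v_e < v_f < v_t < v_i < v_a < v_n < v_d < v_m < v_c < v_g < v_r.
The 2nd largest is v_g.

v_g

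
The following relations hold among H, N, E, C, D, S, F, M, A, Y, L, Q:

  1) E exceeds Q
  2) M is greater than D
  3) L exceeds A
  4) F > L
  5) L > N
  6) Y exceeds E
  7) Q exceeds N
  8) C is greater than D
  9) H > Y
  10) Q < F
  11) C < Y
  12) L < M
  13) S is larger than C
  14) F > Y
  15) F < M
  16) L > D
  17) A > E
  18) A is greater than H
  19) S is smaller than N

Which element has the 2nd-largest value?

F

Piecing the relations together gives one ordering: D < C < S < N < Q < E < Y < H < A < L < F < M.
Counting 2 from the largest end gives F.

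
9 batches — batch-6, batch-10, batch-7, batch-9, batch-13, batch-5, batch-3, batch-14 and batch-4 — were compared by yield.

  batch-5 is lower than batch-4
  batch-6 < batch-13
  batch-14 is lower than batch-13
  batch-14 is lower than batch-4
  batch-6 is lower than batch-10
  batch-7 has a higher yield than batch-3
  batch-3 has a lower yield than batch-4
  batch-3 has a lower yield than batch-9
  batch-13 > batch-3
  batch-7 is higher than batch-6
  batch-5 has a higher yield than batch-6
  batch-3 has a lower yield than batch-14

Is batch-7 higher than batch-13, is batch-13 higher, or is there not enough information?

undetermined

Following every chain through batch-7: below batch-7 we get batch-3, batch-6.
batch-13 is not reached, and no chain runs the other way from batch-13 to batch-7.
So the given relations leave the order of batch-7 and batch-13 undetermined.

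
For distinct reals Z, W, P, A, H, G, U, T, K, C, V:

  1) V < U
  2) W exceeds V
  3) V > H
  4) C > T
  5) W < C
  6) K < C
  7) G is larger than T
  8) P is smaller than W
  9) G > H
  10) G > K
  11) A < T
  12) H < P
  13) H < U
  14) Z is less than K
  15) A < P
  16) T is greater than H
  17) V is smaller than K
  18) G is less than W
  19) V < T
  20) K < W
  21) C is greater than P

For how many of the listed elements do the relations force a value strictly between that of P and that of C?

1

The relations place P below C. An element lies strictly between them when it is forced above P and also forced below C.
Above P: {W}. Below C: {A, H, V, Z, K, T, G, W}.
Intersection: {W} — 1.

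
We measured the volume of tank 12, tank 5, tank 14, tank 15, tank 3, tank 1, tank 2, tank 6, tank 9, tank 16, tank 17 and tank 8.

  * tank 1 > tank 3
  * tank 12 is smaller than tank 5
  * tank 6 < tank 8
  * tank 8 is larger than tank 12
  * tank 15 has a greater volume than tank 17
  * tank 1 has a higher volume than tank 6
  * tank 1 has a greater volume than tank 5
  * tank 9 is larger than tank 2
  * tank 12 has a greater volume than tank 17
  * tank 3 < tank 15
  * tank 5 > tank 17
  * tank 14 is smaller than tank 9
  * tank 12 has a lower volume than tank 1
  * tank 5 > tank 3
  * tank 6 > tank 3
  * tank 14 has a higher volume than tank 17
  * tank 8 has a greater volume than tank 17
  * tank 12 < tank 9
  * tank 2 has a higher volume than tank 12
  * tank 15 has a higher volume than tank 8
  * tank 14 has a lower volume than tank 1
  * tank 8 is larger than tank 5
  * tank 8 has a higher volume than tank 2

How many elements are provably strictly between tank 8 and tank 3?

Chaining upward from tank 3 reaches: tank 5, tank 6, tank 15, tank 1.
Chaining downward from tank 8 reaches: tank 17, tank 12, tank 2, tank 5, tank 6.
Strictly between tank 3 and tank 8 are those in both lists: tank 5, tank 6 — 2 elements.

2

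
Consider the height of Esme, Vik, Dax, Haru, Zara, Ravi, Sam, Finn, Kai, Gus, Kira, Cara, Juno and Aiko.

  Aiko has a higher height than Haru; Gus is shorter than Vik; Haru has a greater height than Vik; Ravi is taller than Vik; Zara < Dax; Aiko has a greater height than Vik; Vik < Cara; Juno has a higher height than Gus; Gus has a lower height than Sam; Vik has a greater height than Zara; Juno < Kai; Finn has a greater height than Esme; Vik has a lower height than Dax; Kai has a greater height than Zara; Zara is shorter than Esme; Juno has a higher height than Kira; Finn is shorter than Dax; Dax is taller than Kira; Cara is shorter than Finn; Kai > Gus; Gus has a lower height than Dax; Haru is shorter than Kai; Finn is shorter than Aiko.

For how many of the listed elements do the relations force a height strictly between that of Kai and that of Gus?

The relations place Gus below Kai. An element lies strictly between them when it is forced above Gus and also forced below Kai.
Above Gus: {Vik, Sam, Haru, Ravi, Cara, Finn, Aiko, Dax, Juno}. Below Kai: {Zara, Vik, Haru, Kira, Juno}.
Intersection: {Vik, Haru, Juno} — 3.

3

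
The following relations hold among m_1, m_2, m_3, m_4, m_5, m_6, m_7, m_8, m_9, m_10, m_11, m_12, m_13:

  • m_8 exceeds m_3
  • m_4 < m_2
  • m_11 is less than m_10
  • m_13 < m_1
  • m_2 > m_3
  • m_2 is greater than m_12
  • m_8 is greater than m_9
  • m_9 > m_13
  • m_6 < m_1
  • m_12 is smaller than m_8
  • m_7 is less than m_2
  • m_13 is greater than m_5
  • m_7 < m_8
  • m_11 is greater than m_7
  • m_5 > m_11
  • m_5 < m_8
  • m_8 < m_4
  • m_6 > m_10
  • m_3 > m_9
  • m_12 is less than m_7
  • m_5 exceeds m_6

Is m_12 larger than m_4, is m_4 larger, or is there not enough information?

m_12 < m_7 and m_7 < m_11 give m_12 < m_11.
Then m_11 < m_10 extends the chain to m_10.
With m_10 < m_6: m_12 < m_7 < m_11 < m_10 < m_6.
With m_6 < m_5: m_12 < m_7 < m_11 < m_10 < m_6 < m_5.
With m_5 < m_13: m_12 < m_7 < m_11 < m_10 < m_6 < m_5 < m_13.
Then m_13 < m_9 extends the chain to m_9.
With m_9 < m_3: m_12 < m_7 < m_11 < m_10 < m_6 < m_5 < m_13 < m_9 < m_3.
With m_3 < m_8: m_12 < m_7 < m_11 < m_10 < m_6 < m_5 < m_13 < m_9 < m_3 < m_8.
With m_8 < m_4: m_12 < m_7 < m_11 < m_10 < m_6 < m_5 < m_13 < m_9 < m_3 < m_8 < m_4.
So m_4 is larger.

m_4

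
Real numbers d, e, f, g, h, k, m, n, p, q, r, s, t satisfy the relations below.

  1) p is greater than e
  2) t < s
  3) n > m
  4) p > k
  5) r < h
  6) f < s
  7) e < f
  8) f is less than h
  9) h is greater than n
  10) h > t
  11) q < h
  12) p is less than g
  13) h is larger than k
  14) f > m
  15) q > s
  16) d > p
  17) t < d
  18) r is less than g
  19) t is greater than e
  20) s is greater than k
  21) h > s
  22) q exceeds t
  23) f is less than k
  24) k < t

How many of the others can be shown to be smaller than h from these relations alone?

9

The elements the relations force below h are e, m, f, k, t, r, s, n, q — no chain reaches any other.
That is 9.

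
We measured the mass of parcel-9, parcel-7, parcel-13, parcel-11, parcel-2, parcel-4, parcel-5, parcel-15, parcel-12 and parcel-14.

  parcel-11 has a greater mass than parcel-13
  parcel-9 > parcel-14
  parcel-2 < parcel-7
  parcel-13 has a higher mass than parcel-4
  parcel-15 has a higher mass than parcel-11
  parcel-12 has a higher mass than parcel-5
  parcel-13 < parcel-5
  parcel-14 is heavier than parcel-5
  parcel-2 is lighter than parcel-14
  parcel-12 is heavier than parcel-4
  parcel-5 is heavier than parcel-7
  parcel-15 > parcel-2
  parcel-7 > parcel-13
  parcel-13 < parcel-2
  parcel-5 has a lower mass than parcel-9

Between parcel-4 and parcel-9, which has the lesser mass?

parcel-4

parcel-4 < parcel-13 < parcel-2 < parcel-7 < parcel-5 < parcel-14 < parcel-9, by transitivity through parcel-13, parcel-2, parcel-7, parcel-5, parcel-14.
So parcel-4 < parcel-9; parcel-4 is the lighter of the two.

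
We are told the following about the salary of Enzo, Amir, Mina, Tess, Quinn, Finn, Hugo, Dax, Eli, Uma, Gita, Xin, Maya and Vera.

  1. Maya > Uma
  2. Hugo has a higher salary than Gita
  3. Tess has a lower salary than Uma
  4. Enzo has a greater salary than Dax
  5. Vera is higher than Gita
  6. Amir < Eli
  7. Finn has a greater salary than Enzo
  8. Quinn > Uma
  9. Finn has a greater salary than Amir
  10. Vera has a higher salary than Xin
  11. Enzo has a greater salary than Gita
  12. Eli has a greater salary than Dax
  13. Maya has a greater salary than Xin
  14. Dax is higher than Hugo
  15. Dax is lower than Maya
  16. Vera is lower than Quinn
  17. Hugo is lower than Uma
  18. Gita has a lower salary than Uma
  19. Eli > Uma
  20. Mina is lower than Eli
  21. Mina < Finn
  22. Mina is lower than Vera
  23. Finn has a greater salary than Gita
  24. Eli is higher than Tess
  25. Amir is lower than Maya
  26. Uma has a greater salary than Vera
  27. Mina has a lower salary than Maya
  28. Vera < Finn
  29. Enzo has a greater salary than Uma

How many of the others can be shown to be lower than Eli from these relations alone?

Directly below Eli: Mina, Tess, Amir, Dax, Uma.
One step further: Gita, Hugo, Vera (8 so far).
One step further: Xin (9 so far).
Nothing else is reachable below Eli; 9 in all.

9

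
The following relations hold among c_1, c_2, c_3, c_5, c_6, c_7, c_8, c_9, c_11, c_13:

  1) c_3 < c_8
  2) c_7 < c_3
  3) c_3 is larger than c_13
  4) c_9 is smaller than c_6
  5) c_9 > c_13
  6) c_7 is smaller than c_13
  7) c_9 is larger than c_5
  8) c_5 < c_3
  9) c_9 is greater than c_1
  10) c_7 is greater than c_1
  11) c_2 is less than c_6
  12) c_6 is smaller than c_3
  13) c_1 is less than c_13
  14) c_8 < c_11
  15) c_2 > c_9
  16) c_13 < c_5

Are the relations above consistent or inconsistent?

consistent

The single ordering c_1 < c_7 < c_13 < c_5 < c_9 < c_2 < c_6 < c_3 < c_8 < c_11 satisfies every listed relation, so no contradiction arises.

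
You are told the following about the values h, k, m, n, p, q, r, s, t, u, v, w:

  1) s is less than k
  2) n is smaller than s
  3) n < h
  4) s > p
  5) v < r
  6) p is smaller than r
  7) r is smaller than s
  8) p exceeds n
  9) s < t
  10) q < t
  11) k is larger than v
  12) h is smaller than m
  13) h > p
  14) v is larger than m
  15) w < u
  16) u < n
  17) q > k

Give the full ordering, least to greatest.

w < u < n < p < h < m < v < r < s < k < q < t

Nothing is placed below w, so it is least; from there w < u; u < n; n < p; p < h; h < m; m < v; v < r; r < s; s < k; k < q; q < t, each given directly.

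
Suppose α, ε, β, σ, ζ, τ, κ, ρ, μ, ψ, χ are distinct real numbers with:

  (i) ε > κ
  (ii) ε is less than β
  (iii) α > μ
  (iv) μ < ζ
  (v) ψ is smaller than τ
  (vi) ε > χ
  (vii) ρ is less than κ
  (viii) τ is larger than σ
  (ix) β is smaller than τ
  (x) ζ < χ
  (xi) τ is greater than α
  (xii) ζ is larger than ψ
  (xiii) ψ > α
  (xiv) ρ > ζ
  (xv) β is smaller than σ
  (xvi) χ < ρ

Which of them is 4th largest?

ε

Chaining the given pairs: μ < α < ψ < ζ < χ < ρ < κ < ε < β < σ < τ.
The 4th largest is ε.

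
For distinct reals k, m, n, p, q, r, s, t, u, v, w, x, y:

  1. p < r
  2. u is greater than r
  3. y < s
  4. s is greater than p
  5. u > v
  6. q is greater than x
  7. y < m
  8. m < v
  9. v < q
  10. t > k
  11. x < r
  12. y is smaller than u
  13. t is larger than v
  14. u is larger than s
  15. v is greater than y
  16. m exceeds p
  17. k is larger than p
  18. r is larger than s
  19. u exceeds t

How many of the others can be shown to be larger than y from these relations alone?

The elements the relations force above y are m, s, v, q, r, t, u — no chain reaches any other.
That is 7.

7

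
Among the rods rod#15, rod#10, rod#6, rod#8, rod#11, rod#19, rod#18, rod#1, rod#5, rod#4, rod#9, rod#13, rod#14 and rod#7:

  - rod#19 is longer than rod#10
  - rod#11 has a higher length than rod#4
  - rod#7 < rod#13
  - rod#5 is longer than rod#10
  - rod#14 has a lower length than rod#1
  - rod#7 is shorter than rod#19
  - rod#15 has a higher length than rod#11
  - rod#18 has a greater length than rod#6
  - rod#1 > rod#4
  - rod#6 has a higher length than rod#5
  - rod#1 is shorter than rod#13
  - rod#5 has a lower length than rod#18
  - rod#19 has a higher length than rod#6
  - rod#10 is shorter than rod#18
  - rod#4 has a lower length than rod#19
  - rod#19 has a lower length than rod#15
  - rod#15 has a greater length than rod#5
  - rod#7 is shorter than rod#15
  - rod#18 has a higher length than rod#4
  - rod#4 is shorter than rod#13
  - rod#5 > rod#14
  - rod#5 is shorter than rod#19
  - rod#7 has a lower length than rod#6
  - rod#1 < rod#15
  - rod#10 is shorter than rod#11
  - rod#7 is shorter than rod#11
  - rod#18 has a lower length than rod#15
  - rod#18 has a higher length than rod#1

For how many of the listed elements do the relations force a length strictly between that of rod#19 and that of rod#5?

1

Chaining upward from rod#5 reaches: rod#6, rod#18, rod#15.
Chaining downward from rod#19 reaches: rod#4, rod#10, rod#14, rod#7, rod#6.
Strictly between rod#5 and rod#19 are those in both lists: rod#6 — 1 element.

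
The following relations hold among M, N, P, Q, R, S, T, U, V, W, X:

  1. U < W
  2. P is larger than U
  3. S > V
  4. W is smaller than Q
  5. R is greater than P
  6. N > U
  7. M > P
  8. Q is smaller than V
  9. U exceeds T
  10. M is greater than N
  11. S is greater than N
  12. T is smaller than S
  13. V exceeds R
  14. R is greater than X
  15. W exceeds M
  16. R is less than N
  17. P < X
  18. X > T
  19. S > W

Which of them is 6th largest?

N

Piecing the relations together gives one ordering: T < U < P < X < R < N < M < W < Q < V < S.
The 6th largest is N.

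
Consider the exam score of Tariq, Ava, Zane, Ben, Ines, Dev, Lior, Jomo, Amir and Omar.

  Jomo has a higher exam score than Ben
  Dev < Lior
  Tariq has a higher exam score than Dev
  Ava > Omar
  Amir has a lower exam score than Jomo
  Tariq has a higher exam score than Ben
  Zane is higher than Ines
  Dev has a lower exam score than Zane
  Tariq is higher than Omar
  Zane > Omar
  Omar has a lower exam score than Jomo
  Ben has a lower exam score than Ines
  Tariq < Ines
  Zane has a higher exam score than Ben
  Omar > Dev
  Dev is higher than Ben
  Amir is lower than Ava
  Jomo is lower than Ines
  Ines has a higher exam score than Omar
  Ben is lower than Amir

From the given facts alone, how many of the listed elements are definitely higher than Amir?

The elements the relations force above Amir are Jomo, Ava, Ines, Zane — no chain reaches any other.
That is 4.

4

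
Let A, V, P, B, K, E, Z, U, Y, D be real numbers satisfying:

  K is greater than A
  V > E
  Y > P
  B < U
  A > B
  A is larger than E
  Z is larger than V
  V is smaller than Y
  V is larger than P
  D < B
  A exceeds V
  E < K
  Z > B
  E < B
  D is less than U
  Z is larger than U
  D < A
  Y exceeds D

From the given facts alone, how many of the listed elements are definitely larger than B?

4

From B the given relations immediately reach U, A, Z.
From those, K — 4 in total.
No other element is forced above B by the given relations, so the count is 4.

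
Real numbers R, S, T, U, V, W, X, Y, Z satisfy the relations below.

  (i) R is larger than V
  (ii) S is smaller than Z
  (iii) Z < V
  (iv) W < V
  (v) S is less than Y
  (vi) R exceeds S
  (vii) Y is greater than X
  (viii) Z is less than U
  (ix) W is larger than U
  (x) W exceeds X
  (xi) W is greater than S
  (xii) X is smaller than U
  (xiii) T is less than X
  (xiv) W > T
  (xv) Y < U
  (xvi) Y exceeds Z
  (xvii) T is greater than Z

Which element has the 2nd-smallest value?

Z

Chaining the given pairs: S < Z < T < X < Y < U < W < V < R.
Counting 2 from the smallest end gives Z.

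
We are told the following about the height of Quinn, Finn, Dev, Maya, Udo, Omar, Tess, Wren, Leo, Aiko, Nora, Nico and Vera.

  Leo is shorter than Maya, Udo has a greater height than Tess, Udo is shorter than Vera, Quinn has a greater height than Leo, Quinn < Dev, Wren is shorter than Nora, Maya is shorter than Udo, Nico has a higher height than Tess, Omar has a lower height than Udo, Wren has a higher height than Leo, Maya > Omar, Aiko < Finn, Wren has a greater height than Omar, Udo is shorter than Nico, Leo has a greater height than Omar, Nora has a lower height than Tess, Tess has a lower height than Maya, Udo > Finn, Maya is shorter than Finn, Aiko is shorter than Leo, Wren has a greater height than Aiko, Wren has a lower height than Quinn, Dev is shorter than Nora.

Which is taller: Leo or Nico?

Following the relations from Leo: Leo < Wren < Quinn < Dev < Nora < Tess < Maya < Finn < Udo < Nico.
So Leo < Nico; Nico is the taller of the two.

Nico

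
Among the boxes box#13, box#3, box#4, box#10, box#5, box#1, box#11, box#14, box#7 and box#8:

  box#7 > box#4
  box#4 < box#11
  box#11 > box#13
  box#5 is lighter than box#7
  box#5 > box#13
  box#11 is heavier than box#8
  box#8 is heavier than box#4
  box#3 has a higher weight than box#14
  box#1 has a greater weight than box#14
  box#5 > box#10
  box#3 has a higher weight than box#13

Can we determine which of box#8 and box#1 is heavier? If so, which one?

Following every chain through box#8: above box#8 we get box#11; below box#8 we get box#4.
box#1 is not reached, and no chain runs the other way from box#1 to box#8.
So the given relations leave the order of box#8 and box#1 undetermined.

undetermined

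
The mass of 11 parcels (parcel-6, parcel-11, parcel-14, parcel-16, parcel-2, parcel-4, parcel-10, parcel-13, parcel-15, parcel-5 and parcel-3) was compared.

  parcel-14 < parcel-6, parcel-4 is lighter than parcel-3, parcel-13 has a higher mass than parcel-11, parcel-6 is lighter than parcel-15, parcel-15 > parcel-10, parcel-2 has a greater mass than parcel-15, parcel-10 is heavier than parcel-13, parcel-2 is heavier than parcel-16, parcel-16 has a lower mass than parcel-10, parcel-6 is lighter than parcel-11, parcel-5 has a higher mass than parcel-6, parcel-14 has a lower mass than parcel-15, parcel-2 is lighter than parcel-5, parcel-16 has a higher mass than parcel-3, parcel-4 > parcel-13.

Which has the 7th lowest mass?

parcel-16

Piecing the relations together gives one ordering: parcel-14 < parcel-6 < parcel-11 < parcel-13 < parcel-4 < parcel-3 < parcel-16 < parcel-10 < parcel-15 < parcel-2 < parcel-5.
The 7th smallest is parcel-16.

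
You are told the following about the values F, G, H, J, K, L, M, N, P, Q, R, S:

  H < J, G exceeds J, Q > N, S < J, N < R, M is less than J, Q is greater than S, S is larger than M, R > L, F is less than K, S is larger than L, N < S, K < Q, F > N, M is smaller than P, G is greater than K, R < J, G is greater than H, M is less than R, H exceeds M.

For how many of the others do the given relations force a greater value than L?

From L the given relations immediately reach R, S.
From those, J, Q — 4 in total.
From those, G — 5 in total.
No other element is forced above L by the given relations, so the count is 5.

5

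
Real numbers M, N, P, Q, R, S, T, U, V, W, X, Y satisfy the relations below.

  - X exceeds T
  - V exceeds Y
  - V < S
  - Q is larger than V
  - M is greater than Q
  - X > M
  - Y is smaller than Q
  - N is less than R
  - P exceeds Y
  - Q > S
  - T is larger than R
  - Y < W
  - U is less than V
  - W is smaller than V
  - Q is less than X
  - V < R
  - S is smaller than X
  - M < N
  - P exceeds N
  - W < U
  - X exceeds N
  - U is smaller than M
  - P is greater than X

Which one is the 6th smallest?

Piecing the relations together gives one ordering: Y < W < U < V < S < Q < M < N < R < T < X < P.
The 6th smallest is Q.

Q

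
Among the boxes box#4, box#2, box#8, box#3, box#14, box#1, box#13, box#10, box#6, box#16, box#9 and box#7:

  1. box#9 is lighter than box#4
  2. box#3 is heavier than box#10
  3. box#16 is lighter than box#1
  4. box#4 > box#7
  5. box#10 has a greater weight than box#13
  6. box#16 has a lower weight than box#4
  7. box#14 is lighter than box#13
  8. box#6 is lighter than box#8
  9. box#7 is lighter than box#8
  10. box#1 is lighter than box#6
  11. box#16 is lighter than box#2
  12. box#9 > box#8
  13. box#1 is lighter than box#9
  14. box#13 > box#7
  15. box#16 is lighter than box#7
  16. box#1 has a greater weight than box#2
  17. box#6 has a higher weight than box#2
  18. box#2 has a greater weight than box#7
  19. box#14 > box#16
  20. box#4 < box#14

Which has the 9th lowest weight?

box#14

Chaining the given pairs: box#16 < box#7 < box#2 < box#1 < box#6 < box#8 < box#9 < box#4 < box#14 < box#13 < box#10 < box#3.
Counting 9 from the smallest end gives box#14.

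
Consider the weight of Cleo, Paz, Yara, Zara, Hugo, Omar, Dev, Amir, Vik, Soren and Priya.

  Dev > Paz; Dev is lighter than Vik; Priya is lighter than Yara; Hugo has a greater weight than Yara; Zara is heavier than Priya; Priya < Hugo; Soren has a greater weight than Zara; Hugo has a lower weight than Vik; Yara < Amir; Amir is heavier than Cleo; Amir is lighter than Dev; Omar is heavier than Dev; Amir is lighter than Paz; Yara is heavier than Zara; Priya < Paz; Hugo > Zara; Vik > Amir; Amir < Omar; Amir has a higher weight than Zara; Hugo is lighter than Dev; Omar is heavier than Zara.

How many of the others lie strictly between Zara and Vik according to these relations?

The relations place Zara below Vik. An element lies strictly between them when it is forced above Zara and also forced below Vik.
Above Zara: {Yara, Hugo, Soren, Amir, Paz, Dev, Omar}. Below Vik: {Priya, Cleo, Yara, Hugo, Amir, Paz, Dev}.
Intersection: {Yara, Hugo, Amir, Paz, Dev} — 5.

5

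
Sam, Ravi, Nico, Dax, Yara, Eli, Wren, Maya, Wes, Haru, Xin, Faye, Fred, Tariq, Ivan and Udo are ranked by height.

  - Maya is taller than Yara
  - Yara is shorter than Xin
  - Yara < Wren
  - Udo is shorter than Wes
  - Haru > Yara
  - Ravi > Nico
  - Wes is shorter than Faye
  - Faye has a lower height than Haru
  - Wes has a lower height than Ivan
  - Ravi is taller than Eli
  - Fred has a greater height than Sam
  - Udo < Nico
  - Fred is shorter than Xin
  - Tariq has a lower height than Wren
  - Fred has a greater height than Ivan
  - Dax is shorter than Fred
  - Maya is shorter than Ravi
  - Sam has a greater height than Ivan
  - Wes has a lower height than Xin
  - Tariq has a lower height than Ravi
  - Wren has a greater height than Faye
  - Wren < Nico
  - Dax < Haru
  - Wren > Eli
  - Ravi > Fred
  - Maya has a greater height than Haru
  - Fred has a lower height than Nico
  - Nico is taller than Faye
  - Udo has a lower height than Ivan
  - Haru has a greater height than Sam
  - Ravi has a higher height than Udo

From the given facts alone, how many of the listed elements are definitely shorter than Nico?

From Nico the given relations immediately reach Udo, Faye, Fred, Wren.
From those, Dax, Wes, Ivan, Yara, Sam, Eli, Tariq — 11 in total.
Nothing else is reachable below Nico; 11 in all.

11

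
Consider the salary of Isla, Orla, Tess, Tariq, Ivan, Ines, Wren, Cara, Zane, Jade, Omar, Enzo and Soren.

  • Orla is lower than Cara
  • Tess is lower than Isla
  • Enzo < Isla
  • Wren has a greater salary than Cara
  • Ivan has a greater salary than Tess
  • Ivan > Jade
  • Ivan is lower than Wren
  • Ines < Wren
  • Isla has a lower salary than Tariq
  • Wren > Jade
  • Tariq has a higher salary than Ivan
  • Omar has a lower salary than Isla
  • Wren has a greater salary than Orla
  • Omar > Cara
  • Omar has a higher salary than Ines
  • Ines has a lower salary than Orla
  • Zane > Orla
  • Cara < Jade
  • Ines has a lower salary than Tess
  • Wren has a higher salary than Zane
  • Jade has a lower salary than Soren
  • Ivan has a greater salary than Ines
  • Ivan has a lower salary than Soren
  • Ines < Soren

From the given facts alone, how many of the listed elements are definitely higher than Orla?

9

Directly above Orla: Cara, Zane, Wren.
One step further: Jade, Omar (5 so far).
One step further: Ivan, Isla, Soren (8 so far).
One step further: Tariq (9 so far).
No other element is forced above Orla by the given relations, so the count is 9.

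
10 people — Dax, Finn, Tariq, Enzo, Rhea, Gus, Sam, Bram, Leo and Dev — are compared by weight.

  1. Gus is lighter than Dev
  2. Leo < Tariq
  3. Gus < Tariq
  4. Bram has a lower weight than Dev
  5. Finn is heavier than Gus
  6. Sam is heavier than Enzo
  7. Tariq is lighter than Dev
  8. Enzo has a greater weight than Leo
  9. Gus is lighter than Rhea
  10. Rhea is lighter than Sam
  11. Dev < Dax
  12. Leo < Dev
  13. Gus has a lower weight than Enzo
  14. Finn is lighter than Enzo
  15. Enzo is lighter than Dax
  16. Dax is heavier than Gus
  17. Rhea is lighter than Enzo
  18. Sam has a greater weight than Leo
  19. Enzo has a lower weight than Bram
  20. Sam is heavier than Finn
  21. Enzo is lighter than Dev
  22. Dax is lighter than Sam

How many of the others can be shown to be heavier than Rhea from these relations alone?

5

The elements the relations force above Rhea are Enzo, Bram, Dev, Dax, Sam — no chain reaches any other.
That is 5.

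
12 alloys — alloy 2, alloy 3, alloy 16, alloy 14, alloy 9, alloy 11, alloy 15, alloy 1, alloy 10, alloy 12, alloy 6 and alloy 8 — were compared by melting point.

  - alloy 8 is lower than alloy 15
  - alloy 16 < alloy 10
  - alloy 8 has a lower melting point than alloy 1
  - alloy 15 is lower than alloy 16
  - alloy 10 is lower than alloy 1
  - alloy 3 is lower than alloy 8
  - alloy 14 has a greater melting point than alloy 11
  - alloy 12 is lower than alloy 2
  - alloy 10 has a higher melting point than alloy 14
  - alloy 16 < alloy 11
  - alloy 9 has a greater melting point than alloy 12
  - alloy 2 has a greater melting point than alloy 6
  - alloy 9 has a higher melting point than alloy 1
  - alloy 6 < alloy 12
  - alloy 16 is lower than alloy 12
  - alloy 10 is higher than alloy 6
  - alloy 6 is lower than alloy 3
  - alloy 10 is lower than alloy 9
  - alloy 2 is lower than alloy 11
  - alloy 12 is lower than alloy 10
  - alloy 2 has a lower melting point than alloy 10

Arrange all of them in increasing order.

The consecutive links are each given: alloy 6 < alloy 3; alloy 3 < alloy 8; alloy 8 < alloy 15; alloy 15 < alloy 16; alloy 16 < alloy 12; alloy 12 < alloy 2; alloy 2 < alloy 11; alloy 11 < alloy 14; alloy 14 < alloy 10; alloy 10 < alloy 1; alloy 1 < alloy 9.

alloy 6 < alloy 3 < alloy 8 < alloy 15 < alloy 16 < alloy 12 < alloy 2 < alloy 11 < alloy 14 < alloy 10 < alloy 1 < alloy 9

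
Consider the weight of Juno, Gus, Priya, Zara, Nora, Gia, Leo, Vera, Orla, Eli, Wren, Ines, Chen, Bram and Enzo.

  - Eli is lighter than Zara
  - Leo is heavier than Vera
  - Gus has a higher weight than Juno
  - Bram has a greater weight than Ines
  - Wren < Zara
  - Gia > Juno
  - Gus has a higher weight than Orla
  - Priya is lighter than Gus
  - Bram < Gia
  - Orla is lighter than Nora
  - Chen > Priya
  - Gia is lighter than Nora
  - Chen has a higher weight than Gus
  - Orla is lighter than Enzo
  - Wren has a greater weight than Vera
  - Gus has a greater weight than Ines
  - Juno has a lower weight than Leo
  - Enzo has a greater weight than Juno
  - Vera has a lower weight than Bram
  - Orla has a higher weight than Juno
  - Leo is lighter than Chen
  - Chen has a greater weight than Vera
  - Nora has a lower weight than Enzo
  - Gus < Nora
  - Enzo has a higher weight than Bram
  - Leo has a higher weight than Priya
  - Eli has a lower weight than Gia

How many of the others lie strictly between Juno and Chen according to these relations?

3

Chaining upward from Juno reaches: Orla, Leo, Gia, Gus, Nora, Enzo.
Chaining downward from Chen reaches: Vera, Orla, Priya, Ines, Leo, Gus.
Strictly between Juno and Chen are those in both lists: Orla, Leo, Gus — 3 elements.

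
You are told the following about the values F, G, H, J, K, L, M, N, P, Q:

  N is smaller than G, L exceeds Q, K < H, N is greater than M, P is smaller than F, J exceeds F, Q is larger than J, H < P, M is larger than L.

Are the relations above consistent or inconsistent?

consistent

Every relation is compatible with K < H < P < F < J < Q < L < M < N < G; the set is consistent.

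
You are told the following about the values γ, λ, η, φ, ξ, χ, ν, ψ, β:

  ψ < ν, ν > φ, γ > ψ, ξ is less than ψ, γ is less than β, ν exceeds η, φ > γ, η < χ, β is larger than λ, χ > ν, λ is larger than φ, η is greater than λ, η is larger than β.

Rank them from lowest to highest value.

Nothing is placed below ξ, so it is least; from there ξ < ψ; ψ < γ; γ < φ; φ < λ; λ < β; β < η; η < ν; ν < χ, each given directly.

ξ < ψ < γ < φ < λ < β < η < ν < χ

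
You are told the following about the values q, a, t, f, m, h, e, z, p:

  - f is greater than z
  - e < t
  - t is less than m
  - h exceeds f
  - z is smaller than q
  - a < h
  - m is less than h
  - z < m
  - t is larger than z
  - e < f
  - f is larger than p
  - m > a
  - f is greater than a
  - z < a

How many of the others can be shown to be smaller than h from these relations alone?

The elements the relations force below h are p, z, e, a, f, t, m — no chain reaches any other.
That is 7.

7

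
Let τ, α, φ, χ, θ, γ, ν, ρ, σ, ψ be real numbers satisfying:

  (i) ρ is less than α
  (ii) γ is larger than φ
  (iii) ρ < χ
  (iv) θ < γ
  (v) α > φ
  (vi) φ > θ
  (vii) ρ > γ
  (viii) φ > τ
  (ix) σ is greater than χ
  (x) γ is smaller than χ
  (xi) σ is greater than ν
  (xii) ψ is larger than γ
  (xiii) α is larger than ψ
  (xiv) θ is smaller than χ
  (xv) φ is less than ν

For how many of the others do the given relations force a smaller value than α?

The elements the relations force below α are τ, θ, φ, γ, ψ, ρ — no chain reaches any other.
That is 6.

6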